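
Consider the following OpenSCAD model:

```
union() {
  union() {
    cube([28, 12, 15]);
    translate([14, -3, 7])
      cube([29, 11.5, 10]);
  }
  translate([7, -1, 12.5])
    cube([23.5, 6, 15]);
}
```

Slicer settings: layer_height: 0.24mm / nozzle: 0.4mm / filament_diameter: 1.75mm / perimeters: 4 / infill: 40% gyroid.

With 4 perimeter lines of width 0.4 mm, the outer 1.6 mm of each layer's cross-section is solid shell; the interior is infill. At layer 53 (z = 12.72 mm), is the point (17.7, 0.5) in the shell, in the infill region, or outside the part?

At z = 12.72 mm: the cube (footprint 28×12) is included at this height; the cube at (14, -3) is present — its section is the full 29×11.5 rectangle; Combining (union): the regions partially overlap (shared area 119.00 mm²), so overlapping operands fuse into one piece — 1 connected region; the cube at (7, -1) (footprint 23.5×6) is included at this height; Merging all regions: the regions partially overlap (shared area 134.00 mm²), so overlapping operands fuse into one piece — 1 connected region. Overall, the cross-section is a single solid region. The nearest boundary edge runs (43.00, -3.00)→(14.00, -3.00); distance from the point to it = 3.50 mm. The point is inside the cross-section and 3.50 mm from the nearest boundary — more than the 1.6 mm shell width (4 × 0.4), so it's in the infill interior.

infill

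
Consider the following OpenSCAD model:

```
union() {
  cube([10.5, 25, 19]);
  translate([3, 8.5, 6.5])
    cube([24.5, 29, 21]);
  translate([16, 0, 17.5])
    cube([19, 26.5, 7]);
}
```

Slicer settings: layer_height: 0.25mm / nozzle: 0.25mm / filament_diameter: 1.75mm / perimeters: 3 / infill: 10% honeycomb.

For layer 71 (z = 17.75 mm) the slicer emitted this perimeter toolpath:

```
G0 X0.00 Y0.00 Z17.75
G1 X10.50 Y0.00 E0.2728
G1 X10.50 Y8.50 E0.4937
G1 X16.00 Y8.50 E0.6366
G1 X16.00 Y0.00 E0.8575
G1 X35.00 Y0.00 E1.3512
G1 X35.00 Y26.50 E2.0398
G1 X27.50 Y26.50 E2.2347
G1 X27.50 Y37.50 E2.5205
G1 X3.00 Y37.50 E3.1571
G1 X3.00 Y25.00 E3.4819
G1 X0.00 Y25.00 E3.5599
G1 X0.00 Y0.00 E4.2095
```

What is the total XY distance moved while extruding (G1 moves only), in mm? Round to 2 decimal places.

Sum the Euclidean lengths of each G1 segment: total = 162.00 mm.

162.00 mm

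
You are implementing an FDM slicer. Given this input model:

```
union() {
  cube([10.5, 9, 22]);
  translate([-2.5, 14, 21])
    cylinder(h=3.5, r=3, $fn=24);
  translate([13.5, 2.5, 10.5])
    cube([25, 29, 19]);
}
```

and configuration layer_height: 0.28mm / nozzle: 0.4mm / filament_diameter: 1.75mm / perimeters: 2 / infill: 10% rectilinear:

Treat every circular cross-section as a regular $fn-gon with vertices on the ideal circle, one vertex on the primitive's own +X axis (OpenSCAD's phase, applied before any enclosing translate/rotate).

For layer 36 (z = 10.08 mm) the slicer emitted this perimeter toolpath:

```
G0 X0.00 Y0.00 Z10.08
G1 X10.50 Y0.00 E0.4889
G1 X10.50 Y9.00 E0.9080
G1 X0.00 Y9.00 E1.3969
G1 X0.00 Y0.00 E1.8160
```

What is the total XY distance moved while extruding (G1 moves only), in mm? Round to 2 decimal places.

Sum the Euclidean lengths of each G1 segment: total = 39.00 mm.

39.00 mm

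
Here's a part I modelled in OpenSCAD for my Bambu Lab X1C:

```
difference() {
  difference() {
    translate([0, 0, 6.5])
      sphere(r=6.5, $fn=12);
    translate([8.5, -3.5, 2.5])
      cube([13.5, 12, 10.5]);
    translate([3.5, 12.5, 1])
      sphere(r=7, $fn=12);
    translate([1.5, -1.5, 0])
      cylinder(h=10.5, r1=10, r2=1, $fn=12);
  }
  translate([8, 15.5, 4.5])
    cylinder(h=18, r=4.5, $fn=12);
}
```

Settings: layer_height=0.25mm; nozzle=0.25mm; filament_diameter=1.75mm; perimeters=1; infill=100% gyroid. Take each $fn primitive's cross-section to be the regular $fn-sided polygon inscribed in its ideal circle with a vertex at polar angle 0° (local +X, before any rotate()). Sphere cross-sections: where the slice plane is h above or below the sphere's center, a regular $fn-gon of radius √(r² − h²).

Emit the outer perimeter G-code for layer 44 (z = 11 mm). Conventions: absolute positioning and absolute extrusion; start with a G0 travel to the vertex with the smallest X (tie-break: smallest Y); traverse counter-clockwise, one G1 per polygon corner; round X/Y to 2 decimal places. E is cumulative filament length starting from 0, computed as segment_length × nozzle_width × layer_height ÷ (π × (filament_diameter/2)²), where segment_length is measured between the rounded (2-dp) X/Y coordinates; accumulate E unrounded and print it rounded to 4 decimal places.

At z = 11 mm: the r=6.5 sphere contributes a regular 12-gon of circumradius √(6.5²−4.5²) = 4.690; the cube at (8.5, -3.5) (footprint 13.5×12) is included at this height; the sphere at (3.5, 12.5) is not intersected at this z (|z−center|=10.000 > r=7); the cone at (1.5, -1.5) is not intersected at this z (z outside [0, 10.5]); Subtracting the remaining from the first: starting from the r=6.5 sphere, the 13.5×12 cube at (8.5, -3.5) misses the remaining region (no effect) — 1 connected region; the r=4.5 cylinder at (8, 15.5) gives a regular 12-gon of circumradius 4.5 (constant along its height); Taking the first minus the rest: starting from the result so far, the r=4.5 cylinder at (8, 15.5) misses the remaining region (no effect) — 1 connected region. The outline is a single polygon with 12 vertices. Extrusion per mm of travel: 0.25 × 0.25 / (π × 0.875²) = 0.025984. Accumulating E over each segment gives final E = 0.7571.

G0 X-4.69 Y0.00 Z11.00
G1 X-4.06 Y-2.35 E0.0632
G1 X-2.35 Y-4.06 E0.1261
G1 X0.00 Y-4.69 E0.1893
G1 X2.35 Y-4.06 E0.2525
G1 X4.06 Y-2.35 E0.3153
G1 X4.69 Y0.00 E0.3786
G1 X4.06 Y2.35 E0.4418
G1 X2.35 Y4.06 E0.5046
G1 X0.00 Y4.69 E0.5678
G1 X-2.35 Y4.06 E0.6311
G1 X-4.06 Y2.35 E0.6939
G1 X-4.69 Y0.00 E0.7571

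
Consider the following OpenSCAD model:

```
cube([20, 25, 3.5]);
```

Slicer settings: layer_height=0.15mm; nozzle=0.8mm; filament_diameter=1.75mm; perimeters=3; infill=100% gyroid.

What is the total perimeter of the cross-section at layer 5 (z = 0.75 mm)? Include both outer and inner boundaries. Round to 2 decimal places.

90.00 mm

At z = 0.75 mm: the cube is present — its section is the full 20×25 rectangle (perimeter 90.00 mm). Overall, the cross-section is a single solid region. Total boundary length (outer) = 90.00 mm.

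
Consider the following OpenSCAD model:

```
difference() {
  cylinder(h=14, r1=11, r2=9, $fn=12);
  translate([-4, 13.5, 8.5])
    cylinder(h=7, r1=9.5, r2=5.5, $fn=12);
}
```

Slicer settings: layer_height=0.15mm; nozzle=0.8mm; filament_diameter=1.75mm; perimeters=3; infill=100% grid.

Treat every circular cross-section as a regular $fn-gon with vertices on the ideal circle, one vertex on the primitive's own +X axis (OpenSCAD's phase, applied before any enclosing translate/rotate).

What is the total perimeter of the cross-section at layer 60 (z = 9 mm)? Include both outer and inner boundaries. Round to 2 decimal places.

60.38 mm

At z = 9 mm: the cone (r1=11→r2=9) has section circumradius 9.714 here — a regular 12-gon (perimeter = 2·12·9.714·sin(180°/12) = 60.34 mm); the cone at (-4, 13.5): at t=0.071 of its height the radius interpolates to r₁+(r₂−r₁)t = 9.214, giving a regular 12-gon of that circumradius (perimeter = 2·12·9.214·sin(180°/12) = 57.24 mm); Subtracting the remaining from the first: starting from the cone, the cone at (-4, 13.5) partially overlaps it — only the 35.91 mm² overlap (of its 254.71 mm²) is removed, clipping the outline — boundary = 60.38 mm. Overall, the cross-section is a single solid region. Total boundary length (outer) = 60.38 mm.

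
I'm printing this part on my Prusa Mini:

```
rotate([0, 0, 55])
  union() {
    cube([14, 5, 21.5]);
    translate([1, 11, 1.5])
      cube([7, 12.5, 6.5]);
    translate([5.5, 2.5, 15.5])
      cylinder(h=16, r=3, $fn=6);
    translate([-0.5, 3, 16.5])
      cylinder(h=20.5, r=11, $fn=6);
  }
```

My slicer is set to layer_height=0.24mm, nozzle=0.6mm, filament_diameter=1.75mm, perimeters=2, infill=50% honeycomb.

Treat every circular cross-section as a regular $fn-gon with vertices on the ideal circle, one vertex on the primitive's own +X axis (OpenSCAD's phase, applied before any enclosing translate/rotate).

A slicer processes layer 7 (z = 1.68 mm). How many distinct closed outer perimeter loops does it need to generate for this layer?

At z = 1.68 mm: the cube is present — its section is the full 14×5 rectangle; the cube at (1, 11) is present — its section is the full 7×12.5 rectangle; the cylinder at (5.5, 2.5) is absent (z outside [15.5, 31.5]); the cylinder at (-0.5, 3) is not intersected at this z (z outside [16.5, 37]); Taking the union: the 2 present regions are separate (no shared area or edge), so areas and boundary lengths simply add and each stays a separate island — 2 connected regions; (whole slice rotated 55° about Z — lengths, areas and connectivity unchanged). The result has 2 disconnected regions.

2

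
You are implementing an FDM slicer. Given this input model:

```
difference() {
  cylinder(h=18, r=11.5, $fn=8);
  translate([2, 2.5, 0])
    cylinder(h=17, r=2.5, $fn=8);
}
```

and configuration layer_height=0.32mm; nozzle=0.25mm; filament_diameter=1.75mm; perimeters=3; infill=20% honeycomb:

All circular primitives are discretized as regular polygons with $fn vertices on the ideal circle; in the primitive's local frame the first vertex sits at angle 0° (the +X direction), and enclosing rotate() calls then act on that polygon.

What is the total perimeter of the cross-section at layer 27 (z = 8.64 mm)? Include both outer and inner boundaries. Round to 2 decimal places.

85.72 mm

At z = 8.64 mm: the r=11.5 cylinder gives a regular 8-gon of circumradius 11.5 (constant along its height) (perimeter = 2·8·11.500·sin(180°/8) = 70.41 mm); the cylinder at (2, 2.5): section is a regular 8-gon, circumradius r=2.5 (perimeter = 2·8·2.500·sin(180°/8) = 15.31 mm); After the difference (first − rest): starting from the r=11.5 cylinder, the r=2.5 cylinder at (2, 2.5) lies wholly inside it (removes its full 17.68 mm² and its 15.31 mm outline becomes a hole wall) — boundary (outer + 1 inner loop) = 85.72 mm. Overall, the cross-section is one region with 1 hole. Total boundary length (outer + inner) = 85.72 mm.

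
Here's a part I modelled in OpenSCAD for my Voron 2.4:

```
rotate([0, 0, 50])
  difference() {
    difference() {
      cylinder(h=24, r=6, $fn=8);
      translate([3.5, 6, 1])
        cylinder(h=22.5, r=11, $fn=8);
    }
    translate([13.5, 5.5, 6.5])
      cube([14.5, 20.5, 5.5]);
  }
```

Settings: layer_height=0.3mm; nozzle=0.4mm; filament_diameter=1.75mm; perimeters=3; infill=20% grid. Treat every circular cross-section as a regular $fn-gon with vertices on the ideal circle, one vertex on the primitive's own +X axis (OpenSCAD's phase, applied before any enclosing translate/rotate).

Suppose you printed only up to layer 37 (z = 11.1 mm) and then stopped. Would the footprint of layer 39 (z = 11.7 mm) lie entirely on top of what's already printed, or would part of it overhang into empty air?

Compare the two slices. At z = 11.1: the r=6 cylinder gives a regular 8-gon of circumradius 6 (constant along its height) (area = (8/2)·6.000²·sin(360°/8) = 101.82 mm²); the cylinder at (3.5, 6): section is a regular 8-gon, circumradius r=11 (area = (8/2)·11.000²·sin(360°/8) = 342.24 mm²); Subtracting the remaining from the first: starting from the r=6 cylinder (101.82 mm²), the r=11 cylinder at (3.5, 6) partially overlaps it — only the 84.21 mm² overlap (of its 342.24 mm²) is removed, clipping the outline — area = 17.61 mm²; the cube at (13.5, 5.5) is present — its section is the full 14.5×20.5 rectangle (area 297.25 mm²); Taking the first minus the rest: starting from that combined region (17.61 mm²), the 14.5×20.5 cube at (13.5, 5.5) misses the remaining region (no effect) — area = 17.61 mm²; (rotated 50° about Z; rotation is an isometry so areas/perimeters/island counts are preserved). At z = 11.7: the r=6 cylinder contributes a regular 8-gon of circumradius 6 (area = (8/2)·6.000²·sin(360°/8) = 101.82 mm²); the r=11 cylinder at (3.5, 6) gives a regular 8-gon of circumradius 11 (constant along its height) (area = (8/2)·11.000²·sin(360°/8) = 342.24 mm²); After the difference (first − rest): starting from the r=6 cylinder (101.82 mm²), the r=11 cylinder at (3.5, 6) partially overlaps it — only the 84.21 mm² overlap (of its 342.24 mm²) is removed, clipping the outline — area = 17.61 mm²; the cube at (13.5, 5.5) (footprint 14.5×20.5) is included at this height (area 297.25 mm²); Subtracting the remaining from the first: starting from the result so far (17.61 mm²), the 14.5×20.5 cube at (13.5, 5.5) misses the remaining region (no effect) — area = 17.61 mm²; (whole slice rotated 50° about Z — lengths, areas and connectivity unchanged). Checking containment: the cross-section at z = 11.7 is a subset of the cross-section at z = 11.1.

entirely on top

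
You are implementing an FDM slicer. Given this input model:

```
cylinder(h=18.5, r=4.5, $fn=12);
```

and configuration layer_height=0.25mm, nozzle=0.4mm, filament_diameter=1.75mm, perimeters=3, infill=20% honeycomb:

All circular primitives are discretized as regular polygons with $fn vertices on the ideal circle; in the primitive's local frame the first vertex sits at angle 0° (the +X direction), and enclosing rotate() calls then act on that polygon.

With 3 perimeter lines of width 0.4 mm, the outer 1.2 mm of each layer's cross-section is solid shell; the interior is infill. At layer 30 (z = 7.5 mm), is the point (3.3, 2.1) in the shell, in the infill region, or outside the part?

shell

At z = 7.5 mm: the cylinder: section is a regular 12-gon, circumradius r=4.5. Overall, the cross-section is a single solid region. The nearest boundary edge runs (3.90, 2.25)→(2.25, 3.90); distance from the point to it = 0.53 mm. The point is inside the cross-section, 0.53 mm from the nearest boundary — within the 1.2 mm shell band (3 × 0.4).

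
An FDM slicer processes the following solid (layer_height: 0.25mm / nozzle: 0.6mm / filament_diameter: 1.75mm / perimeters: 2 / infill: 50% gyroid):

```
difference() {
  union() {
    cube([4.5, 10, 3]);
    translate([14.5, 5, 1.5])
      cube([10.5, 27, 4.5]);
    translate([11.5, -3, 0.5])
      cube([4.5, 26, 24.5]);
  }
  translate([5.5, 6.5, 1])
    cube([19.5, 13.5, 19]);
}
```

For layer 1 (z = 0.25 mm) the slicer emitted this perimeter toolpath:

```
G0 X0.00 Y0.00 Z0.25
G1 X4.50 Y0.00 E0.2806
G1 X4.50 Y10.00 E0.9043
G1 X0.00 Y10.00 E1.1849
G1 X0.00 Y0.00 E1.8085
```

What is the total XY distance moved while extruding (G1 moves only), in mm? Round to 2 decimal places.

29.00 mm

Sum the Euclidean lengths of each G1 segment: total = 29.00 mm.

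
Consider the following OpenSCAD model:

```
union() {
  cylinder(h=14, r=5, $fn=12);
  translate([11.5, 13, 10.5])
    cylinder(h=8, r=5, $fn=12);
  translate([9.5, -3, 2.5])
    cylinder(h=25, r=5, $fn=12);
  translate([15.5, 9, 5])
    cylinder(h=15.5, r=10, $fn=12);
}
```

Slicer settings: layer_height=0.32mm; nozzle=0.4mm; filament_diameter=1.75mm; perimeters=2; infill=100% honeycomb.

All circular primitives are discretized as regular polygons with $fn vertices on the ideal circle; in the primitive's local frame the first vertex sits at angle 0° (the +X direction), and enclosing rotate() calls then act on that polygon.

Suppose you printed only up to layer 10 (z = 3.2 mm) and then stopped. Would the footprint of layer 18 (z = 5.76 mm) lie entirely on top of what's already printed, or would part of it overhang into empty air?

part overhangs

Compare the two slices. At z = 3.2: the cylinder: section is a regular 12-gon, circumradius r=5 (area = (12/2)·5.000²·sin(360°/12) = 75.00 mm²); the cylinder at (11.5, 13) does not reach this height (z outside [10.5, 18.5]); the cylinder at (9.5, -3): section is a regular 12-gon, circumradius r=5 (area = (12/2)·5.000²·sin(360°/12) = 75.00 mm²); the cylinder at (15.5, 9) is absent (z outside [5, 20.5]); Merging all regions: the 2 present regions are separate (no shared area or edge), so areas and boundary lengths simply add and each stays a separate island — area = 150.00 mm². At z = 5.76: the r=5 cylinder gives a regular 12-gon of circumradius 5 (constant along its height) (area = (12/2)·5.000²·sin(360°/12) = 75.00 mm²); the cylinder at (11.5, 13) is not intersected at this z (z outside [10.5, 18.5]); the cylinder at (9.5, -3): section is a regular 12-gon, circumradius r=5 (area = (12/2)·5.000²·sin(360°/12) = 75.00 mm²); the r=10 cylinder at (15.5, 9) gives a regular 12-gon of circumradius 10 (constant along its height) (area = (12/2)·10.000²·sin(360°/12) = 300.00 mm²); Combining (union): the regions partially overlap — summed areas 450.00 mm² minus the doubly-counted overlap 4.61 mm² gives 445.39 mm² — area = 445.39 mm². Checking containment: at z = 5.76 the cross-section extends beyond the z = 3.2 cross-section by about 295.39 mm².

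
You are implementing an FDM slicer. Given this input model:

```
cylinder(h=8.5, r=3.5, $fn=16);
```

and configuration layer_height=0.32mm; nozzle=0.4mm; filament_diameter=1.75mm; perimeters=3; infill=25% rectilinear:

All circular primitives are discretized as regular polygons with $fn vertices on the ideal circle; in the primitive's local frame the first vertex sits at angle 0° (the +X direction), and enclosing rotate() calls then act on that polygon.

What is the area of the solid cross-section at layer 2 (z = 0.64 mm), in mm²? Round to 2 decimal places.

37.50 mm²

At z = 0.64 mm: the r=3.5 cylinder contributes a regular 16-gon of circumradius 3.5 (area = (16/2)·3.500²·sin(360°/16) = 37.50 mm²). Overall, the cross-section is a single solid region. Net area = 37.50 mm².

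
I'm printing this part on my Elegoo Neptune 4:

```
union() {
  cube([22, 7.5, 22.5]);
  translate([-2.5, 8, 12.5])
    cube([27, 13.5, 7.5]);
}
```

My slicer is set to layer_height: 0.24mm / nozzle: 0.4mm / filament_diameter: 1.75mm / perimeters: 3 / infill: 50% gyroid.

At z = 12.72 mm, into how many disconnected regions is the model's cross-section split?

2

At z = 12.72 mm: the cube (footprint 22×7.5) is included at this height; the cube at (-2.5, 8) is present — its section is the full 27×13.5 rectangle; Combining (union): the 2 present regions are separate (no shared area or edge), so areas and boundary lengths simply add and each stays a separate island — 2 connected regions. The result has 2 disconnected regions.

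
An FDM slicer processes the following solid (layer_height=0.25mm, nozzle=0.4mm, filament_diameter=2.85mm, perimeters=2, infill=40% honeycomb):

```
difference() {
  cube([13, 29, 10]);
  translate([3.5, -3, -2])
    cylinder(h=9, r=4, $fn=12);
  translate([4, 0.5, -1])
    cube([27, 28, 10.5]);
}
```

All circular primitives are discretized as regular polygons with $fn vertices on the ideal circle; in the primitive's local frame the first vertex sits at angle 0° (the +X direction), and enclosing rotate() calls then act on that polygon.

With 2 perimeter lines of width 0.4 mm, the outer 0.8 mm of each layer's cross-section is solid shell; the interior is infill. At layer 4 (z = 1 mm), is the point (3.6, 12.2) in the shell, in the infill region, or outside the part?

shell

At z = 1 mm: the cube (footprint 13×29) is included at this height; the r=4 cylinder at (3.5, -3) contributes a regular 12-gon of circumradius 4; the cube at (4, 0.5) is present — its section is the full 27×28 rectangle; Taking the first minus the rest: starting from the 13×29 cube, the r=4 cylinder at (3.5, -3) partially overlaps it — only the 3.14 mm² overlap (of its 48.00 mm²) is removed, clipping the outline; the 27×28 cube at (4, 0.5) partially overlaps it — only the 251.75 mm² overlap (of its 756.00 mm²) is removed, clipping the outline — 2 connected regions. Overall, the cross-section has 2 separate islands. The nearest boundary edge runs (4.00, 28.50)→(4.00, 0.87); distance from the point to it = 0.40 mm. (Shell/infill is judged within the island containing the point — the largest one.) The point is inside the cross-section, 0.40 mm from the nearest boundary — within the 0.8 mm shell band (2 × 0.4).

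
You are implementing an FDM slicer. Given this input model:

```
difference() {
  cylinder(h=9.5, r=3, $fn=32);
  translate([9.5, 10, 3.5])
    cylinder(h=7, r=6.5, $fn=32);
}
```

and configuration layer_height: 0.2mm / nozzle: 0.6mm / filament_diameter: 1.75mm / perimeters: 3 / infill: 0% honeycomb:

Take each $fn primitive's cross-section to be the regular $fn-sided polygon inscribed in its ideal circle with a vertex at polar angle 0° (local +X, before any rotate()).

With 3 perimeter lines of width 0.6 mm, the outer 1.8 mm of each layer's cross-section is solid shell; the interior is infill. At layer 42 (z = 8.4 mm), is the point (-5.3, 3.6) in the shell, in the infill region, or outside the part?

outside

At z = 8.4 mm: the r=3 cylinder contributes a regular 32-gon of circumradius 3; the r=6.5 cylinder at (9.5, 10) gives a regular 32-gon of circumradius 6.5 (constant along its height); Subtracting the remaining from the first: starting from the r=3 cylinder, the r=6.5 cylinder at (9.5, 10) misses the remaining region (no effect) — 1 connected region. Overall, the cross-section is a single solid region. The nearest boundary edge runs (-2.77, 1.15)→(-2.49, 1.67); distance from the point to it = 3.41 mm. The point is not inside any of the regions above, so it lies outside the cross-section (3.41 mm from the nearest boundary).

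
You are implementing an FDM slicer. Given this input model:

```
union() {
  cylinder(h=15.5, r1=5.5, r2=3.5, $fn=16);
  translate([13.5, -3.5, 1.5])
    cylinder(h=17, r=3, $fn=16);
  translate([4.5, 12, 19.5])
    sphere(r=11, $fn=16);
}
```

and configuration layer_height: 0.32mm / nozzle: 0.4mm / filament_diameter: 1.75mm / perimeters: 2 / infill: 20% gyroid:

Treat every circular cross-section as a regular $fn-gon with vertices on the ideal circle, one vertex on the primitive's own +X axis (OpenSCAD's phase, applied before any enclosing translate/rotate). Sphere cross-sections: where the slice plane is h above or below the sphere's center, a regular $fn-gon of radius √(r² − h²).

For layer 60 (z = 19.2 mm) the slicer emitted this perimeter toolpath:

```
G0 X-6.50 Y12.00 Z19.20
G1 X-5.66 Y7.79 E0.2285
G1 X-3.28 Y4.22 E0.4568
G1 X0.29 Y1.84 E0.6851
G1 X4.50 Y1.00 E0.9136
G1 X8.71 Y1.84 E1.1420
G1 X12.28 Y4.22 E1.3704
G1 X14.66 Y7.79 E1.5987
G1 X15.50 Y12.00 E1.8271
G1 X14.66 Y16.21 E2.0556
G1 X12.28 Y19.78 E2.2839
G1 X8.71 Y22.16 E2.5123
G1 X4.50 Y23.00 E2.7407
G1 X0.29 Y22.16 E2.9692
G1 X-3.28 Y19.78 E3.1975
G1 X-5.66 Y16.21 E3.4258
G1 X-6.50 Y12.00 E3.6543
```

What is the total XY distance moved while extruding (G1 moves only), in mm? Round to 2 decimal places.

68.67 mm

Sum the Euclidean lengths of each G1 segment: total = 68.67 mm.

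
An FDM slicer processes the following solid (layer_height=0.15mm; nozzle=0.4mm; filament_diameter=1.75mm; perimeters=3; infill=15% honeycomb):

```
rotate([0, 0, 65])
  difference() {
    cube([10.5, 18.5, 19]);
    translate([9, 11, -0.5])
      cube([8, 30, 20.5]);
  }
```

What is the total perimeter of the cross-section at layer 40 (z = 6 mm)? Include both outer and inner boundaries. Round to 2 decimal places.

At z = 6 mm: the cube is present — its section is the full 10.5×18.5 rectangle (perimeter 58.00 mm); the cube at (9, 11) (footprint 8×30) is included at this height (perimeter 76.00 mm); Subtracting the remaining from the first: starting from the 10.5×18.5 cube, the 8×30 cube at (9, 11) partially overlaps it — only the 11.25 mm² overlap (of its 240.00 mm²) is removed, clipping the outline — boundary = 58.00 mm; (rotated 65° about Z; rotation is an isometry so areas/perimeters/island counts are preserved). Overall, the cross-section is a single solid region. Total boundary length (outer) = 58.00 mm.

58.00 mm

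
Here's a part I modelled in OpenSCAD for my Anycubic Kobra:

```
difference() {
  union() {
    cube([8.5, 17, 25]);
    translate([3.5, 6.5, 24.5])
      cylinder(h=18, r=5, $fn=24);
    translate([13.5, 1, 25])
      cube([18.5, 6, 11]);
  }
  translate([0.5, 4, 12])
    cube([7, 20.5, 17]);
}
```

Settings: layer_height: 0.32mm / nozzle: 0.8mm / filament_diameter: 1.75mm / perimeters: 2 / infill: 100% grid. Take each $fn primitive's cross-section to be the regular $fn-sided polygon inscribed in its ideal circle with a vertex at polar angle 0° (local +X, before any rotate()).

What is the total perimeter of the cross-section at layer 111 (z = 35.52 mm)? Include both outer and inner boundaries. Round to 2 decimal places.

At z = 35.52 mm: the cube is not intersected at this z (z outside [0, 25]); the r=5 cylinder at (3.5, 6.5) gives a regular 24-gon of circumradius 5 (constant along its height) (perimeter = 2·24·5.000·sin(180°/24) = 31.33 mm); the cube at (13.5, 1) is present — its section is the full 18.5×6 rectangle (perimeter 49.00 mm); Merging all regions: the 2 present regions are separate (no shared area or edge), so areas and boundary lengths simply add and each stays a separate island — boundary = 80.33 mm; the cube at (0.5, 4) does not reach this height (z outside [12, 29]); Taking the first minus the rest: none of the subtracted shapes is present at this height, so that combined region is unchanged — boundary = 80.33 mm. Overall, the cross-section has 2 separate islands. Total boundary length (outer) = 80.33 mm.

80.33 mm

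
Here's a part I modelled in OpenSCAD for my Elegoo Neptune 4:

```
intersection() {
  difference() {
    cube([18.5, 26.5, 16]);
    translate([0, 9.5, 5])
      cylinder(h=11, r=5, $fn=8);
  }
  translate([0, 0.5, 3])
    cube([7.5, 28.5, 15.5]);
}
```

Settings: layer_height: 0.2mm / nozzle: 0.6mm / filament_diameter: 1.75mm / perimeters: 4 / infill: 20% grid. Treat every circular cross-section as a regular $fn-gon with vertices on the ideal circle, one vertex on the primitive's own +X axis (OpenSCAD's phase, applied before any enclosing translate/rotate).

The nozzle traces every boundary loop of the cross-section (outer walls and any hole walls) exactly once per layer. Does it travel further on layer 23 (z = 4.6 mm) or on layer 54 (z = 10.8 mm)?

layer 54 (z = 10.8 mm)

Layer 23 (z = 4.6): the cube (footprint 18.5×26.5) is included at this height (perimeter 90.00 mm); the cylinder at (0, 9.5) does not reach this height (z outside [5, 16]); Taking the first minus the rest: none of the subtracted shapes is present at this height, so the 18.5×26.5 cube is unchanged — boundary = 90.00 mm; the cube at (0, 0.5) is present — its section is the full 7.5×28.5 rectangle (perimeter 72.00 mm); Keeping only the common overlap: the 7.5×28.5 cube at (0, 0.5) partially overlaps the result so far; clipping to the common part keeps 195.00 mm² — boundary = 67.00 mm. So its perimeter = 67.00 mm. Layer 54 (z = 10.8): the cube (footprint 18.5×26.5) is included at this height (perimeter 90.00 mm); the r=5 cylinder at (0, 9.5) contributes a regular 8-gon of circumradius 5 (perimeter = 2·8·5.000·sin(180°/8) = 30.61 mm); Subtracting the remaining from the first: starting from the 18.5×26.5 cube, the r=5 cylinder at (0, 9.5) partially overlaps it — only the 35.36 mm² overlap (of its 70.71 mm²) is removed, clipping the outline — boundary = 95.31 mm; the 7.5×28.5 cube at (0, 0.5) contributes its full rectangle (perimeter 72.00 mm); Taking the intersection: the 7.5×28.5 cube at (0, 0.5) partially overlaps the result so far; clipping to the common part keeps 159.64 mm² — boundary = 72.31 mm. So its perimeter = 72.31 mm. Layer 54 is larger (72.31 vs 67.00 mm).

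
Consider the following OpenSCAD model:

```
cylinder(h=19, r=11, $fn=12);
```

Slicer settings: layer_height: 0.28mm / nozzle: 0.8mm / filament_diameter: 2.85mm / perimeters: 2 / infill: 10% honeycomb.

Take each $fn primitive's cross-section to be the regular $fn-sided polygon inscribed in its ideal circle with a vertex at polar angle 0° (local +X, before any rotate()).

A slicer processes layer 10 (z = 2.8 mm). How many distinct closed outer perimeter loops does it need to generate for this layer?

1

At z = 2.8 mm: the r=11 cylinder contributes a regular 12-gon of circumradius 11. The result has 1 disconnected region.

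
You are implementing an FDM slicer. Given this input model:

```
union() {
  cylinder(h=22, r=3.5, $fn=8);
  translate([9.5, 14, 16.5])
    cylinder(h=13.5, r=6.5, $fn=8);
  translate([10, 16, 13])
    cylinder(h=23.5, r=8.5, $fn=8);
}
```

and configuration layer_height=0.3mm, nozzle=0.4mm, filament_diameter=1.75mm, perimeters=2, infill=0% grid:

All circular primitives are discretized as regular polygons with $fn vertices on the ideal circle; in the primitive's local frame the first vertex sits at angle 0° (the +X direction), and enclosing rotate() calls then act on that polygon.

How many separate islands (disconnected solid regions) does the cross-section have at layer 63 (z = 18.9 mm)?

2

At z = 18.9 mm: the r=3.5 cylinder gives a regular 8-gon of circumradius 3.5 (constant along its height); the cylinder at (9.5, 14): section is a regular 8-gon, circumradius r=6.5; the cylinder at (10, 16): section is a regular 8-gon, circumradius r=8.5; Taking the union: the regions partially overlap (shared area 118.51 mm²), so overlapping operands fuse into one piece — 2 connected regions. Overall, the cross-section has 2 separate islands. Island count = 2.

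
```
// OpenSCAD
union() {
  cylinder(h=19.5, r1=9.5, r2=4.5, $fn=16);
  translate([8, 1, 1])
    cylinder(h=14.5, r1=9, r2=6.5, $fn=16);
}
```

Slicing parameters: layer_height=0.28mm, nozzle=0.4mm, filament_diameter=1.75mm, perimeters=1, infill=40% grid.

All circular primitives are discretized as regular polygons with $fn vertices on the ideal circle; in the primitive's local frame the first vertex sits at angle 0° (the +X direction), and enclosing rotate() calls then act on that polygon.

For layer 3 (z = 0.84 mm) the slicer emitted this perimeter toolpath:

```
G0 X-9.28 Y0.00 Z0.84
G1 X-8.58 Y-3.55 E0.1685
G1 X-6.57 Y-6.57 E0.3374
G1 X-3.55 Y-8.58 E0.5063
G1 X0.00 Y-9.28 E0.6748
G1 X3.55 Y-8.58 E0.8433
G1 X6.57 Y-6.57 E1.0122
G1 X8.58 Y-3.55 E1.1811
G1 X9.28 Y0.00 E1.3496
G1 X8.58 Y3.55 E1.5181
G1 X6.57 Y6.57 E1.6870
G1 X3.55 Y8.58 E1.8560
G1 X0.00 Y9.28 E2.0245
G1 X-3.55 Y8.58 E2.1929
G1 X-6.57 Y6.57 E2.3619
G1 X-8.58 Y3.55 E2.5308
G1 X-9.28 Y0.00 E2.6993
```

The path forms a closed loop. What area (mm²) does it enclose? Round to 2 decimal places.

263.96 mm²

Apply the shoelace formula to the sequence of (X, Y) vertices; enclosed area = 263.96 mm².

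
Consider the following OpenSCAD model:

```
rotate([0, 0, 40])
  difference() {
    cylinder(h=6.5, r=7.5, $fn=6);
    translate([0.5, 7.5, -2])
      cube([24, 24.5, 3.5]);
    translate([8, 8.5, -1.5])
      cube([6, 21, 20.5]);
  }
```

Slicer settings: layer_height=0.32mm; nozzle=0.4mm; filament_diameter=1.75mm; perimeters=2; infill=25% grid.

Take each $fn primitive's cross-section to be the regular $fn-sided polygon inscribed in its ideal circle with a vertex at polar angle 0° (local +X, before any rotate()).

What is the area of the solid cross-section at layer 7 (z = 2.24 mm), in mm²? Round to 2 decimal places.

At z = 2.24 mm: the cylinder: section is a regular 6-gon, circumradius r=7.5 (area = (6/2)·7.500²·sin(360°/6) = 146.14 mm²); the cube at (0.5, 7.5) is absent (z outside [-2, 1.5]); the cube at (8, 8.5) is present — its section is the full 6×21 rectangle (area 126.00 mm²); After the difference (first − rest): starting from the r=7.5 cylinder (146.14 mm²), the 6×21 cube at (8, 8.5) misses the remaining region (no effect) — area = 146.14 mm²; (whole slice rotated 40° about Z — lengths, areas and connectivity unchanged). Overall, the cross-section is a single solid region. Net area = 146.14 mm².

146.14 mm²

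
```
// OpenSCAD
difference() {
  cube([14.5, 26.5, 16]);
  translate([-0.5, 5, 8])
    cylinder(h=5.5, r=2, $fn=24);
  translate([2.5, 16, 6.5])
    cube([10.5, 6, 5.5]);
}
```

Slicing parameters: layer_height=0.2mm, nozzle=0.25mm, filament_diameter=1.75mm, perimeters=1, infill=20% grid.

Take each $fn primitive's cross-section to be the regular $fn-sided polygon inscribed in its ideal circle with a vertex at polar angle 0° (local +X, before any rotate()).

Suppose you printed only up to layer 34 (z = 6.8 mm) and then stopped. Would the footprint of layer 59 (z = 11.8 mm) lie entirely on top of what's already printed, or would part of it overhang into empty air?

entirely on top

Compare the two slices. At z = 6.8: the 14.5×26.5 cube contributes its full rectangle (area 384.25 mm²); the cylinder at (-0.5, 5) does not reach this height (z outside [8, 13.5]); the cube at (2.5, 16) (footprint 10.5×6) is included at this height (area 63.00 mm²); Taking the first minus the rest: starting from the 14.5×26.5 cube (384.25 mm²), the 10.5×6 cube at (2.5, 16) lies wholly inside it (removes its full 63.00 mm² and its 33.00 mm outline becomes a hole wall) — area = 321.25 mm². At z = 11.8: the cube (footprint 14.5×26.5) is included at this height (area 384.25 mm²); the cylinder at (-0.5, 5): section is a regular 24-gon, circumradius r=2 (area = (24/2)·2.000²·sin(360°/24) = 12.42 mm²); the cube at (2.5, 16) is present — its section is the full 10.5×6 rectangle (area 63.00 mm²); Taking the first minus the rest: starting from the 14.5×26.5 cube (384.25 mm²), the r=2 cylinder at (-0.5, 5) partially overlaps it — only the 4.24 mm² overlap (of its 12.42 mm²) is removed, clipping the outline; the 10.5×6 cube at (2.5, 16) lies wholly inside it (removes its full 63.00 mm² and its 33.00 mm outline becomes a hole wall) — area = 317.01 mm². Checking containment: the cross-section at z = 11.8 is a subset of the cross-section at z = 6.8.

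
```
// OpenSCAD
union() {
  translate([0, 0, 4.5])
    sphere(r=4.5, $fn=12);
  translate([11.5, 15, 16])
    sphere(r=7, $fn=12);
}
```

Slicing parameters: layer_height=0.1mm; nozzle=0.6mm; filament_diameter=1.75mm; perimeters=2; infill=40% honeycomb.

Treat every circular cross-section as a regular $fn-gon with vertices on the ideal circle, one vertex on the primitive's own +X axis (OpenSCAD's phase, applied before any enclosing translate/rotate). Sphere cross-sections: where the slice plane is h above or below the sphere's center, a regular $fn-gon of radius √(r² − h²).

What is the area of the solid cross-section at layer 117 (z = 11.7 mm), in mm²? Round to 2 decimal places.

91.53 mm²

At z = 11.7 mm: the sphere is absent (|z−center|=7.200 > r=4.5); the sphere at (11.5, 15): section is a regular 12-gon, circumradius = √(r²−h²) = √(7²−4.3²) = 5.524 (area = (12/2)·5.524²·sin(360°/12) = 91.53 mm²); Merging all regions: only the r=7 sphere at (11.5, 15) is present, so the union is just that shape — area = 91.53 mm². Overall, the cross-section is a single solid region. Net area = 91.53 mm².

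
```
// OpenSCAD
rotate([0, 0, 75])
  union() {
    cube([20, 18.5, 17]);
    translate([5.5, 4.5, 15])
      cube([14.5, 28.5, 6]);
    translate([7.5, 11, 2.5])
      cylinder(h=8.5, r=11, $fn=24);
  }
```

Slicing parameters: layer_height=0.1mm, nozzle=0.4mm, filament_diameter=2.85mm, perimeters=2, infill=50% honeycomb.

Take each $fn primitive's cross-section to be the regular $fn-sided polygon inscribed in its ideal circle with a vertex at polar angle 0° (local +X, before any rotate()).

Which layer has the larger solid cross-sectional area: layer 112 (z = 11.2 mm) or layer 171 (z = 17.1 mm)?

layer 171 (z = 17.1 mm)

Layer 112 (z = 11.2): the 20×18.5 cube contributes its full rectangle (area 370.00 mm²); the cube at (5.5, 4.5) does not reach this height (z outside [15, 21]); the cylinder at (7.5, 11) is not intersected at this z (z outside [2.5, 11]); Merging all regions: only the 20×18.5 cube is present, so the union is just that shape — area = 370.00 mm²; (rotated 75° about Z; rotation is an isometry so areas/perimeters/island counts are preserved). So its area = 370.00 mm². Layer 171 (z = 17.1): the cube is absent (z outside [0, 17]); the 14.5×28.5 cube at (5.5, 4.5) contributes its full rectangle (area 413.25 mm²); the cylinder at (7.5, 11) is not intersected at this z (z outside [2.5, 11]); Merging all regions: only the 14.5×28.5 cube at (5.5, 4.5) is present, so the union is just that shape — area = 413.25 mm²; (whole slice rotated 75° about Z — lengths, areas and connectivity unchanged). So its area = 413.25 mm². Layer 171 is larger (413.25 vs 370.00 mm²).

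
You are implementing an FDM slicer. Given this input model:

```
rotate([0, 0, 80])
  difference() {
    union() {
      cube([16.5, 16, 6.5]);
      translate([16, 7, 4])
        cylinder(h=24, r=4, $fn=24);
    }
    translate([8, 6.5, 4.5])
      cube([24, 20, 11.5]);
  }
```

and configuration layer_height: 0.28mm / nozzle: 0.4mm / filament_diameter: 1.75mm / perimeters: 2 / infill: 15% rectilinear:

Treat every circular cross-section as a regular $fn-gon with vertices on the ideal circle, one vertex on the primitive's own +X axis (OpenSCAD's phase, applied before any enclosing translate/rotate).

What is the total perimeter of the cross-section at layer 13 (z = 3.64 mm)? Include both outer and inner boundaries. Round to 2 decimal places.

65.00 mm

At z = 3.64 mm: the cube is present — its section is the full 16.5×16 rectangle (perimeter 65.00 mm); the cylinder at (16, 7) does not reach this height (z outside [4, 28]); Taking the union: only the 16.5×16 cube is present, so the union is just that shape — boundary = 65.00 mm; the cube at (8, 6.5) is not intersected at this z (z outside [4.5, 16]); Subtracting the remaining from the first: none of the subtracted shapes is present at this height, so the result so far is unchanged — boundary = 65.00 mm; (whole slice rotated 80° about Z — lengths, areas and connectivity unchanged). Overall, the cross-section is a single solid region. Total boundary length (outer) = 65.00 mm.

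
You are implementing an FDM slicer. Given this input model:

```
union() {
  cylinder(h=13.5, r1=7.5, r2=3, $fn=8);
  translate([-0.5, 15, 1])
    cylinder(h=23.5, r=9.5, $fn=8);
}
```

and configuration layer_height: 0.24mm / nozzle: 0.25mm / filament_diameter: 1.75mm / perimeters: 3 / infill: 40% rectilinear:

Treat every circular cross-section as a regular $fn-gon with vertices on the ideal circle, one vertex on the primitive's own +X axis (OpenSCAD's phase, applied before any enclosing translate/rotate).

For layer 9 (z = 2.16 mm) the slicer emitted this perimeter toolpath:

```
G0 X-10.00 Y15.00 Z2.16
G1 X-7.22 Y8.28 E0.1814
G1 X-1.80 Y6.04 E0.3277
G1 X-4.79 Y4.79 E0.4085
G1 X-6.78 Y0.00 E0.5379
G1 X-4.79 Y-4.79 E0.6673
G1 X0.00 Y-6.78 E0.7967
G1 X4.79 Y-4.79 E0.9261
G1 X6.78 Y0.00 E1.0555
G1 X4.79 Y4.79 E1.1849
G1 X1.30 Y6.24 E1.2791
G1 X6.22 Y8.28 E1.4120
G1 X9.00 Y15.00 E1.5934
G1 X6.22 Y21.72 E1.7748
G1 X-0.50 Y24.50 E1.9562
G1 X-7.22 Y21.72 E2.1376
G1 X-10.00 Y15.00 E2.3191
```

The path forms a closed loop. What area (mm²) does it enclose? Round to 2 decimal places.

Apply the shoelace formula to the sequence of (X, Y) vertices; enclosed area = 383.36 mm².

383.36 mm²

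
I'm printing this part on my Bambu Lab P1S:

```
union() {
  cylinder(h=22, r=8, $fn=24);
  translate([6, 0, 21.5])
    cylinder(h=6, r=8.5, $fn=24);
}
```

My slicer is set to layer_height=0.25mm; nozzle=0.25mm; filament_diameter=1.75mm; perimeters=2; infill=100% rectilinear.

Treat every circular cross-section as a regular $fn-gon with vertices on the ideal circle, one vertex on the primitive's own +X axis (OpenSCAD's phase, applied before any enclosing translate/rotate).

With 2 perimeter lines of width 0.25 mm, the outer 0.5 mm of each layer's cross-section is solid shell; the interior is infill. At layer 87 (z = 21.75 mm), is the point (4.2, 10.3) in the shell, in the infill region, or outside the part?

At z = 21.75 mm: the r=8 cylinder gives a regular 24-gon of circumradius 8 (constant along its height); the r=8.5 cylinder at (6, 0) contributes a regular 24-gon of circumradius 8.5; Merging all regions: the regions partially overlap (shared area 115.03 mm²), so overlapping operands fuse into one piece — 1 connected region. Overall, the cross-section is a single solid region. The nearest boundary edge runs (3.80, 8.21)→(6.00, 8.50); distance from the point to it = 2.02 mm. The point is not inside any of the regions above, so it lies outside the cross-section (2.02 mm from the nearest boundary).

outside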